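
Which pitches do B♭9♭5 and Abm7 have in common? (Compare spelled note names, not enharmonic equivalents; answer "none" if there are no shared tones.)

Ab

B♭9♭5: Bb D Fb Ab C
Abm7: Ab Cb Eb Gb
Common to both → Ab.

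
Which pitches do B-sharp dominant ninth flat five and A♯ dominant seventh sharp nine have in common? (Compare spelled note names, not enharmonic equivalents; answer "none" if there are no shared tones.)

B-sharp dominant ninth flat five: B-sharp D-double-sharp F-sharp A-sharp C-double-sharp
A♯ dominant seventh sharp nine: A-sharp C-double-sharp E-sharp G-sharp B-double-sharp
Common to both → A-sharp, C-double-sharp.

A-sharp, C-double-sharp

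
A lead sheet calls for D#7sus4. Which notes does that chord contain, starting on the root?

D#7sus4 is a dominant seventh suspended fourth built on D#.
Root: D#
Perfect 4th (4th): G#
Perfect 5th (5th): A#
Minor 7th (7th): C#

D#, G#, A#, C#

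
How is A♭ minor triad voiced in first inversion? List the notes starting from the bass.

A♭ minor triad = A-flat–C-flat–E-flat; first inversion → third (C-flat) lowest.

C-flat, E-flat, A-flat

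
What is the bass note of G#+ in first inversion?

G#+ = G#–B#–D##. First inversion → third in the bass = B#.

B#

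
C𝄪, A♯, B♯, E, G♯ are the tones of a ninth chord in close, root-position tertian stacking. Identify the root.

Arranged so that each adjacent pair is a third by letter name: A♯ – C𝄪 – E – G♯ – B♯.
The bottom of that stack, A♯, is the root (this is A♯ dominant ninth flat five).

A♯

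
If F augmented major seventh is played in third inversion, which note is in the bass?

F augmented major seventh in root position is F–A–C-sharp–E.
Third inversion places the seventh in the bass, which is E.

E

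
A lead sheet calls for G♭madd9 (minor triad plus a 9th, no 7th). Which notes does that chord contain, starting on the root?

Gb, Bbb, Db, Ab

Root Gb, quality minor added-ninth:
root → Gb
3rd (minor 3rd) → Bbb
5th (perfect 5th) → Db
9th (major 9th) → Ab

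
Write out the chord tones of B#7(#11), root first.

Root B♯, quality dominant seventh sharp eleven:
- root: B♯
- major 3rd: D𝄪
- perfect 5th: F𝄪
- minor 7th: A♯
- augmented 11th: E𝄪

B♯ – D𝄪 – F𝄪 – A♯ – E𝄪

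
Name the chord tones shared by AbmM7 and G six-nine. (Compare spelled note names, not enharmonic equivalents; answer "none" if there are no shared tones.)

AbmM7: Ab Cb Eb G
G six-nine: G B D E A
Common to both → G.

G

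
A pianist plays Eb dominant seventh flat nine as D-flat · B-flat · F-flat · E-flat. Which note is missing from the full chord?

G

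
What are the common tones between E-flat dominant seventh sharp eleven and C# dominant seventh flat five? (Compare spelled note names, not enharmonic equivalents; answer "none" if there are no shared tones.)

E-flat dominant seventh sharp eleven = E-flat, G, B-flat, D-flat, A.
C# dominant seventh flat five = C-sharp, E-sharp, G, B.
Shared: G.

G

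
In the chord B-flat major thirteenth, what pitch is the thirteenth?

B-flat major thirteenth is built on B-flat; its 13th is a major 13th above the root.
A sixth above B uses the letter G, and the major 13th above B-flat is G.

G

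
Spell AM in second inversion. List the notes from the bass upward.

E, A, C#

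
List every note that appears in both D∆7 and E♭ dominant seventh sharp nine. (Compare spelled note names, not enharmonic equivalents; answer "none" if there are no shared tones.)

D∆7: D F# A C#
E♭ dominant seventh sharp nine: Eb G Bb Db F#
Common to both → F#.

F#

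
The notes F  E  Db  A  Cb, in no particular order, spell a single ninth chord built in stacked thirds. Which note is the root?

Db

Arranged so that each adjacent pair is a third by letter name: Db – F – A – Cb – E.
The bottom of that stack, Db, is the root (this is Db dominant seventh sharp nine sharp five).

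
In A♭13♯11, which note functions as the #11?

Root of A♭13♯11 = Ab. The 11th is an augmented 11th: Ab up an augmented 11th → D.

D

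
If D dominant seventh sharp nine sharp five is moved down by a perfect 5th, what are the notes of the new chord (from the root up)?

Transposed root: D → G (perfect 5th down). So we spell G dominant seventh sharp nine sharp five:
Root: G
Major 3rd (3rd): B
Augmented 5th (5th): D-sharp
Minor 7th (7th): F
Augmented 9th (9th): A-sharp

G  B  D-sharp  F  A-sharp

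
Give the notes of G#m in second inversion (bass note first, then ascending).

G#m = G♯–B–D♯; second inversion → fifth (D♯) lowest.

D♯ – G♯ – B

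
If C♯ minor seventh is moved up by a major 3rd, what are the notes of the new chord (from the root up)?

E-sharp, G-sharp, B-sharp, D-sharp

C-sharp up a major 3rd → E-sharp. New chord: E-sharp minor seventh.
root → E-sharp
3rd (minor 3rd) → G-sharp
5th (perfect 5th) → B-sharp
7th (minor 7th) → D-sharp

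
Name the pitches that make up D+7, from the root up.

D+7: augmented seventh on D.
root → D
3rd (major 3rd) → F#
5th (augmented 5th) → A#
7th (minor 7th) → C

D F# A# C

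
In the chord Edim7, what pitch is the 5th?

Bb

Root of Edim7 = E. The 5th is a diminished 5th: E up a diminished 5th → Bb.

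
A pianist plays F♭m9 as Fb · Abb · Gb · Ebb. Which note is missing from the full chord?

Cb

F♭m9 = Fb, Abb, Cb, Ebb, Gb. The voicing lacks the 5th (perfect 5th), Cb.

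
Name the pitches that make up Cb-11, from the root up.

Cb-11 is a minor eleventh built on Cb.
- root: Cb
- minor 3rd: Ebb
- perfect 5th: Gb
- minor 7th: Bbb
- major 9th: Db
- perfect 11th: Fb

Cb – Ebb – Gb – Bbb – Db – Fb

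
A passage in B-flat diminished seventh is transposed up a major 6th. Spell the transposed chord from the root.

B-flat up a major 6th → G. New chord: G diminished seventh.
- root: G
- minor 3rd: B-flat
- diminished 5th: D-flat
- diminished 7th: F-flat

G, B-flat, D-flat, F-flat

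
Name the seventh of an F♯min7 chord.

E

F♯min7 is built on F#; its 7th is a minor 7th above the root.
A seventh above F uses the letter E, and the minor 7th above F# is E.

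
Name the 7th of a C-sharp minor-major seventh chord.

C-sharp minor-major seventh is built on C-sharp; its 7th is a major 7th above the root.
A seventh above C uses the letter B, and the major 7th above C-sharp is B-sharp.

B-sharp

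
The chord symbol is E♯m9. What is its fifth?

Root of E♯m9 = E♯. The 5th is a perfect 5th: E♯ up a perfect 5th → B♯.

B♯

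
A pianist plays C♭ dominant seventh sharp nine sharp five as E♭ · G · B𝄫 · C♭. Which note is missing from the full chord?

The full C♭ dominant seventh sharp nine sharp five chord is C♭, E♭, G, B𝄫, D.
Comparing with the voicing, the augmented 9th (9th) — D — is absent.

D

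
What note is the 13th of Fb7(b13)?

Dbb

Fb7(b13) is built on Fb; its 13th is a minor 13th above the root.
A sixth above F uses the letter D, and the minor 13th above Fb is Dbb.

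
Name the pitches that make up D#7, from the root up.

D#, F##, A#, C#

D#7 is a dominant seventh built on D#.
Root: D#
Major 3rd (3rd): F##
Perfect 5th (5th): A#
Minor 7th (7th): C#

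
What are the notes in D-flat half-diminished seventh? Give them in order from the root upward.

D-flat half-diminished seventh: half-diminished seventh on Db.
Root: Db
Minor 3rd (3rd): Fb
Diminished 5th (5th): Abb
Minor 7th (7th): Cb

Db, Fb, Abb, Cb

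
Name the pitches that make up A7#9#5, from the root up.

Root A, quality dominant seventh sharp nine sharp five:
root → A
3rd (major 3rd) → C♯
5th (augmented 5th) → E♯
7th (minor 7th) → G
9th (augmented 9th) → B♯

A C♯ E♯ G B♯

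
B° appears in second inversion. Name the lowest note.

F

B° in root position is B–D–F.
Second inversion places the fifth in the bass, which is F.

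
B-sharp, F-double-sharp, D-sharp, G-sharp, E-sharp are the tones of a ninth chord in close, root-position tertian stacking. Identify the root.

Stacking in thirds gives E-sharp – G-sharp – B-sharp – D-sharp – F-double-sharp, so E-sharp is the root — E-sharp minor ninth.

E-sharp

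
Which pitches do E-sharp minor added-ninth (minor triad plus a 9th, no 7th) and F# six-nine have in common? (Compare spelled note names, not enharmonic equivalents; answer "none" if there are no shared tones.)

E-sharp minor added-ninth: E-sharp G-sharp B-sharp F-double-sharp
F# six-nine: F-sharp A-sharp C-sharp D-sharp G-sharp
Common to both → G-sharp.

G-sharp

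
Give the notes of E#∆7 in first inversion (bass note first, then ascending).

G##, B#, D##, E#

E#∆7 = E#–G##–B#–D##; first inversion → third (G##) lowest.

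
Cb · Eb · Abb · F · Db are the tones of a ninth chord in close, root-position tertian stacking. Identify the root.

Arranged so that each adjacent pair is a third by letter name: Db – F – Abb – Cb – Eb.
The bottom of that stack, Db, is the root (this is Db dominant ninth flat five).

Db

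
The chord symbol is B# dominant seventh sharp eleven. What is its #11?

B# dominant seventh sharp eleven is built on B♯; its 11th is an augmented 11th above the root.
A fourth above B uses the letter E, and the augmented 11th above B♯ is E𝄪.

E𝄪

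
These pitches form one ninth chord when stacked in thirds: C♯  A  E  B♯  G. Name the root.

A

Stacking in thirds gives A – C♯ – E – G – B♯, so A is the root — A dominant seventh sharp nine.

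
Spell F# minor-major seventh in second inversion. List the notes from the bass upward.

C#, E#, F#, A

In root position, F# minor-major seventh is F#–A–C#–E#.
Second inversion puts the fifth (C#) in the bass.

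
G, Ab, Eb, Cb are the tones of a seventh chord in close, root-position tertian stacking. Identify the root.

Ab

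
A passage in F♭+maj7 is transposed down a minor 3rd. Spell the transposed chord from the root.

Fb down a minor 3rd → Db. New chord: Db augmented major seventh.
Db — root
F — major 3rd
A — augmented 5th
C — major 7th

Db – F – A – C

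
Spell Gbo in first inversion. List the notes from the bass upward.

B𝄫 D𝄫 G♭

In root position, Gbo is G♭–B𝄫–D𝄫.
First inversion puts the third (B𝄫) in the bass.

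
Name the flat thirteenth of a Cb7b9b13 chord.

Abb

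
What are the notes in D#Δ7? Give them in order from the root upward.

D# – F## – A# – C##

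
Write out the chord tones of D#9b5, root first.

D♯ F𝄪 A C♯ E♯

D#9b5 is a dominant ninth flat five built on D♯.
D♯ — root
F𝄪 — major 3rd
A — diminished 5th
C♯ — minor 7th
E♯ — major 9th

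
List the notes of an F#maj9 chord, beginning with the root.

F#maj9 is a major ninth built on F#.
- root: F#
- major 3rd: A#
- perfect 5th: C#
- major 7th: E#
- major 9th: G#

F#, A#, C#, E#, G#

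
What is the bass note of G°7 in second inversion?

Db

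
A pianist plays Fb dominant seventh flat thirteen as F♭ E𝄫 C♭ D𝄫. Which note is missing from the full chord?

A♭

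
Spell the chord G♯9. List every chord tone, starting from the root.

G♯9 is a dominant ninth built on G#.
root → G#
3rd (major 3rd) → B#
5th (perfect 5th) → D#
7th (minor 7th) → F#
9th (major 9th) → A#

G#  B#  D#  F#  A#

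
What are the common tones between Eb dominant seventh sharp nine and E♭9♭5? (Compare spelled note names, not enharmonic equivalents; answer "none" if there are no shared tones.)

Eb dominant seventh sharp nine = E♭, G, B♭, D♭, F♯.
E♭9♭5 = E♭, G, B𝄫, D♭, F.
Shared: E♭, G, D♭.

E♭ G D♭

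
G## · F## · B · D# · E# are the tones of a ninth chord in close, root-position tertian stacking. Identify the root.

Arranged so that each adjacent pair is a third by letter name: E# – G## – B – D# – F##.
The bottom of that stack, E#, is the root (this is E# dominant ninth flat five).

E#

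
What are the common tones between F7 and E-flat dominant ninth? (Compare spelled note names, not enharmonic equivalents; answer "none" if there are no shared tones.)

F  Eb

F7: F A C Eb
E-flat dominant ninth: Eb G Bb Db F
Common to both → F, Eb.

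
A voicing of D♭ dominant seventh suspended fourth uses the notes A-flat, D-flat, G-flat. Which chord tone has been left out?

D♭ dominant seventh suspended fourth = D-flat, G-flat, A-flat, C-flat. The voicing lacks the 7th (minor 7th), C-flat.

C-flat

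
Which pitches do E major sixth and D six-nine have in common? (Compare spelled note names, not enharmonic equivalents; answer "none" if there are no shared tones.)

E major sixth = E, G-sharp, B, C-sharp.
D six-nine = D, F-sharp, A, B, E.
Shared: E, B.

E  B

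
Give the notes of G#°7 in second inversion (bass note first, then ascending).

D  F  G#  B

In root position, G#°7 is G#–B–D–F.
Second inversion puts the fifth (D) in the bass.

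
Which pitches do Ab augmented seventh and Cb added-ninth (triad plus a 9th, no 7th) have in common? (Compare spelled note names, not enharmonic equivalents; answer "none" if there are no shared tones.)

Ab augmented seventh: A-flat C E G-flat
Cb added-ninth: C-flat E-flat G-flat D-flat
Common to both → G-flat.

G-flat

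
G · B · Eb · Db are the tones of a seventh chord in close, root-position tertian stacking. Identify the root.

Eb

Arranged so that each adjacent pair is a third by letter name: Eb – G – B – Db.
The bottom of that stack, Eb, is the root (this is Eb augmented seventh).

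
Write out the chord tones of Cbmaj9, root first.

Root Cb, quality major ninth:
Cb — root
Eb — major 3rd
Gb — perfect 5th
Bb — major 7th
Db — major 9th

Cb – Eb – Gb – Bb – Db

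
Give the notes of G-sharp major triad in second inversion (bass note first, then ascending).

D♯ G♯ B♯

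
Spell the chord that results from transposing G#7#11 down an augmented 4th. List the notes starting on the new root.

G# down an augmented 4th → D. New chord: D dominant seventh sharp eleven.
Root: D
Major 3rd (3rd): F#
Perfect 5th (5th): A
Minor 7th (7th): C
Augmented 11th (11th): G#

D, F#, A, C, G#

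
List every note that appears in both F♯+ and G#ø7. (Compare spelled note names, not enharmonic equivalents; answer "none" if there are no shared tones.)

F♯+: F♯ A♯ C𝄪
G#ø7: G♯ B D F♯
Common to both → F♯.

F♯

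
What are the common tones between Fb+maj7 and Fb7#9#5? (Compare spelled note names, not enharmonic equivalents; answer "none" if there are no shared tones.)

Fb  Ab  C

Fb+maj7: Fb Ab C Eb
Fb7#9#5: Fb Ab C Ebb G
Common to both → Fb, Ab, C.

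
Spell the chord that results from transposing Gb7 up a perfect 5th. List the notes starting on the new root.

Gb up a perfect 5th → Db. New chord: Db dominant seventh.
root → Db
3rd (major 3rd) → F
5th (perfect 5th) → Ab
7th (minor 7th) → Cb

Db, F, Ab, Cb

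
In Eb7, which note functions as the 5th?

Bb

Eb7 is built on Eb; its 5th is a perfect 5th above the root.
A fifth above E uses the letter B, and the perfect 5th above Eb is Bb.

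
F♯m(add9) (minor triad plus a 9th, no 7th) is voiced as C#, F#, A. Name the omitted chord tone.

F♯m(add9) = F#, A, C#, G#. The voicing lacks the 9th (major 9th), G#.

G#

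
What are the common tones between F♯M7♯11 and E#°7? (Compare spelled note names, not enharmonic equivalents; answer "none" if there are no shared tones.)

E♯

F♯M7♯11: F♯ A♯ C♯ E♯ B♯
E#°7: E♯ G♯ B D
Common to both → E♯.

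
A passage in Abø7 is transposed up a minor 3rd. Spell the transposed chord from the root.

Transposed root: Ab → Cb (minor 3rd up). So we spell Cb half-diminished seventh:
Cb — root
Ebb — minor 3rd
Gbb — diminished 5th
Bbb — minor 7th

Cb – Ebb – Gbb – Bbb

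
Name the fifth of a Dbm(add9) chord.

Dbm(add9) is built on D♭; its 5th is a perfect 5th above the root.
A fifth above D uses the letter A, and the perfect 5th above D♭ is A♭.

A♭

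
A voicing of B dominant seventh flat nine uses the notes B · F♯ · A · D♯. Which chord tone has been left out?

B dominant seventh flat nine = B, D♯, F♯, A, C. The voicing lacks the 9th (minor 9th), C.

C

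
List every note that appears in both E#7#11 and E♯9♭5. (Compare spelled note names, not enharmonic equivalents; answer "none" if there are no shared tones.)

E#7#11: E♯ G𝄪 B♯ D♯ A𝄪
E♯9♭5: E♯ G𝄪 B D♯ F𝄪
Common to both → E♯, G𝄪, D♯.

E♯ G𝄪 D♯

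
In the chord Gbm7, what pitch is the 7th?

Gbm7 is built on Gb; its 7th is a minor 7th above the root.
A seventh above G uses the letter F, and the minor 7th above Gb is Fb.

Fb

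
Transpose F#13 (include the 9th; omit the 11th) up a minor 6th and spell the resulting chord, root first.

Transposed root: F# → D (minor 6th up). So we spell D dominant thirteenth:
root → D
3rd (major 3rd) → F#
5th (perfect 5th) → A
7th (minor 7th) → C
9th (major 9th) → E
13th (major 13th) → B

D, F#, A, C, E, B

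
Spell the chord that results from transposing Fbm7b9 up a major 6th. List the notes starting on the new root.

Transposed root: Fb → Db (major 6th up). So we spell Db minor seventh flat nine:
- root: Db
- minor 3rd: Fb
- perfect 5th: Ab
- minor 7th: Cb
- minor 9th: Ebb

Db  Fb  Ab  Cb  Ebb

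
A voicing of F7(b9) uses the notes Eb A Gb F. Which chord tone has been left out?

C

The full F7(b9) chord is F, A, C, Eb, Gb.
Comparing with the voicing, the perfect 5th (5th) — C — is absent.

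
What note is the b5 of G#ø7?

D

Root of G#ø7 = G#. The 5th is a diminished 5th: G# up a diminished 5th → D.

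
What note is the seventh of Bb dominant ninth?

Root of Bb dominant ninth = Bb. The 7th is a minor 7th: Bb up a minor 7th → Ab.

Ab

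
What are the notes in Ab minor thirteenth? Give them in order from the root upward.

Root A-flat, quality minor thirteenth:
A-flat — root
C-flat — minor 3rd
E-flat — perfect 5th
G-flat — minor 7th
B-flat — major 9th
D-flat — perfect 11th
F — major 13th

A-flat – C-flat – E-flat – G-flat – B-flat – D-flat – F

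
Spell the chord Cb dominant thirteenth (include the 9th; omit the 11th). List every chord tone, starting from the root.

Cb  Eb  Gb  Bbb  Db  Ab

Cb dominant thirteenth: dominant thirteenth on Cb.
- root: Cb
- major 3rd: Eb
- perfect 5th: Gb
- minor 7th: Bbb
- major 9th: Db
- major 13th: Ab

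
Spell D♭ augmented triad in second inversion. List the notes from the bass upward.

In root position, D♭ augmented triad is D-flat–F–A.
Second inversion puts the fifth (A) in the bass.

A – D-flat – F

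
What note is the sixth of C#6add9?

A#

C#6add9 is built on C#; its 6th is a major 6th above the root.
A sixth above C uses the letter A, and the major 6th above C# is A#.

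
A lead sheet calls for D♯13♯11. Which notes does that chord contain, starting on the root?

D# – F## – A# – C# – E# – G## – B#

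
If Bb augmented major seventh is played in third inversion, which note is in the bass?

Bb augmented major seventh = Bb–D–F#–A. Third inversion → seventh in the bass = A.

A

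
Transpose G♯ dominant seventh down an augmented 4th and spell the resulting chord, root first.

D – F# – A – C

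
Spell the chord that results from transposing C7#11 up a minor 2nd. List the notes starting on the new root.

C up a minor 2nd → Db. New chord: Db dominant seventh sharp eleven.
Db — root
F — major 3rd
Ab — perfect 5th
Cb — minor 7th
G — augmented 11th

Db – F – Ab – Cb – G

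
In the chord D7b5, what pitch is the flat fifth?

Ab

D7b5 is built on D; its 5th is a diminished 5th above the root.
A fifth above D uses the letter A, and the diminished 5th above D is Ab.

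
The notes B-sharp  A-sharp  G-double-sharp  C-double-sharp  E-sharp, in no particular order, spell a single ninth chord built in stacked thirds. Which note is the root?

A-sharp

Arranged so that each adjacent pair is a third by letter name: A-sharp – C-double-sharp – E-sharp – G-double-sharp – B-sharp.
The bottom of that stack, A-sharp, is the root (this is A-sharp major ninth).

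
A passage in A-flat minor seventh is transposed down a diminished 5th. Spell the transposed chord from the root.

A diminished 5th down from Ab is D, so the new chord is D minor seventh.
root → D
3rd (minor 3rd) → F
5th (perfect 5th) → A
7th (minor 7th) → C

D – F – A – C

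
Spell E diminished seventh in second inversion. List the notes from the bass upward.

B-flat D-flat E G

In root position, E diminished seventh is E–G–B-flat–D-flat.
Second inversion puts the fifth (B-flat) in the bass.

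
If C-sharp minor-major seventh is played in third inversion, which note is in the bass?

B-sharp

C-sharp minor-major seventh = C-sharp–E–G-sharp–B-sharp. Third inversion → seventh in the bass = B-sharp.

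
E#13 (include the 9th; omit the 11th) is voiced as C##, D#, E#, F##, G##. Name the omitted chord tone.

E#13 = E#, G##, B#, D#, F##, C##. The voicing lacks the 5th (perfect 5th), B#.

B#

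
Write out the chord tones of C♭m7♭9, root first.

Cb  Ebb  Gb  Bbb  Dbb

C♭m7♭9 is a minor seventh flat nine built on Cb.
root → Cb
3rd (minor 3rd) → Ebb
5th (perfect 5th) → Gb
7th (minor 7th) → Bbb
9th (minor 9th) → Dbb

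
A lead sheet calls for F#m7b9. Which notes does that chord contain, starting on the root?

F♯, A, C♯, E, G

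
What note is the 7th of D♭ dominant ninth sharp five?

C-flat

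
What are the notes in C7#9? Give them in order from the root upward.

C – E – G – B♭ – D♯

C7#9 is a dominant seventh sharp nine built on C.
Root: C
Major 3rd (3rd): E
Perfect 5th (5th): G
Minor 7th (7th): B♭
Augmented 9th (9th): D♯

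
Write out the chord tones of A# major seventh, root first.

A# major seventh: major seventh on A#.
A# — root
C## — major 3rd
E# — perfect 5th
G## — major 7th

A# – C## – E# – G##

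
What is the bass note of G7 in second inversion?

G7 in root position is G–B–D–F.
Second inversion places the fifth in the bass, which is D.

D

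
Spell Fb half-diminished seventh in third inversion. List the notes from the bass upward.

Fb half-diminished seventh = F-flat–A-double-flat–C-double-flat–E-double-flat; third inversion → seventh (E-double-flat) lowest.

E-double-flat, F-flat, A-double-flat, C-double-flat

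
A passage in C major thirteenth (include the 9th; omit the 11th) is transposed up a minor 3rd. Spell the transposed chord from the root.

Eb, G, Bb, D, F, C

A minor 3rd up from C is Eb, so the new chord is Eb major thirteenth.
Eb — root
G — major 3rd
Bb — perfect 5th
D — major 7th
F — major 9th
C — major 13th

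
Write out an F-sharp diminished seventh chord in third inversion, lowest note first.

In root position, F-sharp diminished seventh is F#–A–C–Eb.
Third inversion puts the seventh (Eb) in the bass.

Eb – F# – A – C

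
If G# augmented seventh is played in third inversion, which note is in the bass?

G# augmented seventh in root position is G-sharp–B-sharp–D-double-sharp–F-sharp.
Third inversion places the seventh in the bass, which is F-sharp.

F-sharp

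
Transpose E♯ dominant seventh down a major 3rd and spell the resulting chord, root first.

C-sharp E-sharp G-sharp B

Transposed root: E-sharp → C-sharp (major 3rd down). So we spell C-sharp dominant seventh:
C-sharp — root
E-sharp — major 3rd
G-sharp — perfect 5th
B — minor 7th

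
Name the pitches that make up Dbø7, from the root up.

Dbø7 is a half-diminished seventh built on Db.
- root: Db
- minor 3rd: Fb
- diminished 5th: Abb
- minor 7th: Cb

Db Fb Abb Cb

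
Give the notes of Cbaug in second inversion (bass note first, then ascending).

In root position, Cbaug is Cb–Eb–G.
Second inversion puts the fifth (G) in the bass.

G Cb Eb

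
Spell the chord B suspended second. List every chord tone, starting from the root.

B  C♯  F♯

Root B, quality suspended second:
B — root
C♯ — major 2nd
F♯ — perfect 5th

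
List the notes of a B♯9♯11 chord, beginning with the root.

B♯9♯11: dominant ninth sharp eleven on B♯.
- root: B♯
- major 3rd: D𝄪
- perfect 5th: F𝄪
- minor 7th: A♯
- major 9th: C𝄪
- augmented 11th: E𝄪

B♯  D𝄪  F𝄪  A♯  C𝄪  E𝄪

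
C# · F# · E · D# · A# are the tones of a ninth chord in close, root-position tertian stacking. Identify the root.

Arranged so that each adjacent pair is a third by letter name: D# – F# – A# – C# – E.
The bottom of that stack, D#, is the root (this is D# minor seventh flat nine).

D#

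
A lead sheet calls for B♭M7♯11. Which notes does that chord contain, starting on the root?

Bb, D, F, A, E

B♭M7♯11 is a major seventh sharp eleven built on Bb.
Root: Bb
Major 3rd (3rd): D
Perfect 5th (5th): F
Major 7th (7th): A
Augmented 11th (11th): E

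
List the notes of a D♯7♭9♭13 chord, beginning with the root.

D♯7♭9♭13 is a dominant seventh flat nine flat thirteen built on D#.
root → D#
3rd (major 3rd) → F##
5th (perfect 5th) → A#
7th (minor 7th) → C#
9th (minor 9th) → E
13th (minor 13th) → B

D#, F##, A#, C#, E, B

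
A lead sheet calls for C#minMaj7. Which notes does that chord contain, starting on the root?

C♯ – E – G♯ – B♯

Root C♯, quality minor-major seventh:
- root: C♯
- minor 3rd: E
- perfect 5th: G♯
- major 7th: B♯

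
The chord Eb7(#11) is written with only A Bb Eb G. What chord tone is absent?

The full Eb7(#11) chord is Eb, G, Bb, Db, A.
Comparing with the voicing, the minor 7th (7th) — Db — is absent.

Db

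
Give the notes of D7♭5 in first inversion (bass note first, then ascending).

D7♭5 = D–F#–Ab–C; first inversion → third (F#) lowest.

F# Ab C D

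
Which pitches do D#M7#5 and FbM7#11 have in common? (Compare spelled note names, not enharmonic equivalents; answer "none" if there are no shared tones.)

D#M7#5 = D#, F##, A##, C##.
FbM7#11 = Fb, Ab, Cb, Eb, Bb.
Shared: none.

none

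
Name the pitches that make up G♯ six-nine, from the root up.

G-sharp, B-sharp, D-sharp, E-sharp, A-sharp

G♯ six-nine is a six-nine built on G-sharp.
root → G-sharp
3rd (major 3rd) → B-sharp
5th (perfect 5th) → D-sharp
6th (major 6th) → E-sharp
9th (major 9th) → A-sharp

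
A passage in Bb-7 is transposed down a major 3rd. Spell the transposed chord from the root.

Gb  Bbb  Db  Fb

Bb down a major 3rd → Gb. New chord: Gb minor seventh.
- root: Gb
- minor 3rd: Bbb
- perfect 5th: Db
- minor 7th: Fb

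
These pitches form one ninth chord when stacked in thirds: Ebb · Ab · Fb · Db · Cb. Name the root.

Db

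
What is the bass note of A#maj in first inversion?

C𝄪

A#maj in root position is A♯–C𝄪–E♯.
First inversion places the third in the bass, which is C𝄪.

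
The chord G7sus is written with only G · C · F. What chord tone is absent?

D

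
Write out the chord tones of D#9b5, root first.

D# F## A C# E#

D#9b5 is a dominant ninth flat five built on D#.
Root: D#
Major 3rd (3rd): F##
Diminished 5th (5th): A
Minor 7th (7th): C#
Major 9th (9th): E#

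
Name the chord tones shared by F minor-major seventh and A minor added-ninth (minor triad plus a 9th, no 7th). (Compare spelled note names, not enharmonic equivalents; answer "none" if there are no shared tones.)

C, E

F minor-major seventh = F, A-flat, C, E.
A minor added-ninth = A, C, E, B.
Shared: C, E.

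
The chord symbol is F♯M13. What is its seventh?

E#

F♯M13 is built on F#; its 7th is a major 7th above the root.
A seventh above F uses the letter E, and the major 7th above F# is E#.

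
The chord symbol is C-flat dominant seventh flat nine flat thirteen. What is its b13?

A-double-flat

C-flat dominant seventh flat nine flat thirteen is built on C-flat; its 13th is a minor 13th above the root.
A sixth above C uses the letter A, and the minor 13th above C-flat is A-double-flat.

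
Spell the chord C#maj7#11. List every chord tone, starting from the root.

C♯  E♯  G♯  B♯  F𝄪

C#maj7#11: major seventh sharp eleven on C♯.
root → C♯
3rd (major 3rd) → E♯
5th (perfect 5th) → G♯
7th (major 7th) → B♯
11th (augmented 11th) → F𝄪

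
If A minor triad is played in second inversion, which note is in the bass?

A minor triad in root position is A–C–E.
Second inversion places the fifth in the bass, which is E.

E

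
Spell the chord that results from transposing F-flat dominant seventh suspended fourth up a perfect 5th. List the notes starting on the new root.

C-flat  F-flat  G-flat  B-double-flat

F-flat up a perfect 5th → C-flat. New chord: C-flat dominant seventh suspended fourth.
- root: C-flat
- perfect 4th: F-flat
- perfect 5th: G-flat
- minor 7th: B-double-flat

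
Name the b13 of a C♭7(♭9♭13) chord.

A𝄫

C♭7(♭9♭13) is built on C♭; its 13th is a minor 13th above the root.
A sixth above C uses the letter A, and the minor 13th above C♭ is A𝄫.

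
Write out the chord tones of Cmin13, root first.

C Eb G Bb D F A

Root C, quality minor thirteenth:
- root: C
- minor 3rd: Eb
- perfect 5th: G
- minor 7th: Bb
- major 9th: D
- perfect 11th: F
- major 13th: A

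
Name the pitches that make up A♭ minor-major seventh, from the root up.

A-flat – C-flat – E-flat – G

A♭ minor-major seventh: minor-major seventh on A-flat.
A-flat — root
C-flat — minor 3rd
E-flat — perfect 5th
G — major 7th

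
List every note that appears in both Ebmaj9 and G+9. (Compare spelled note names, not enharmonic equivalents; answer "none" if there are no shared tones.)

Ebmaj9 = Eb, G, Bb, D, F.
G+9 = G, B, D#, F, A.
Shared: G, F.

G, F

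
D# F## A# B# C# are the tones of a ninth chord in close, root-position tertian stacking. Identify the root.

B#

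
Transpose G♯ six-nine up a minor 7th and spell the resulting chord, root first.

F-sharp, A-sharp, C-sharp, D-sharp, G-sharp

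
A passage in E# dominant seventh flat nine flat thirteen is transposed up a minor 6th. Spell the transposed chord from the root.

C# E# G# B D A

A minor 6th up from E# is C#, so the new chord is C# dominant seventh flat nine flat thirteen.
root → C#
3rd (major 3rd) → E#
5th (perfect 5th) → G#
7th (minor 7th) → B
9th (minor 9th) → D
13th (minor 13th) → A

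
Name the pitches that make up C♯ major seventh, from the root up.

C♯, E♯, G♯, B♯

C♯ major seventh: major seventh on C♯.
C♯ — root
E♯ — major 3rd
G♯ — perfect 5th
B♯ — major 7th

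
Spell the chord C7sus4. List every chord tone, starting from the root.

C, F, G, Bb

C7sus4: dominant seventh suspended fourth on C.
root → C
4th (perfect 4th) → F
5th (perfect 5th) → G
7th (minor 7th) → Bb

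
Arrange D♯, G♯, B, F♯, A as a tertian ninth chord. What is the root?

Stacking in thirds gives G♯ – B – D♯ – F♯ – A, so G♯ is the root — G♯ minor seventh flat nine.

G♯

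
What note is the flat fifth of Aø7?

Eb

Root of Aø7 = A. The 5th is a diminished 5th: A up a diminished 5th → Eb.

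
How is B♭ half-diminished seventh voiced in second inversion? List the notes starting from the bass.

F♭ – A♭ – B♭ – D♭

In root position, B♭ half-diminished seventh is B♭–D♭–F♭–A♭.
Second inversion puts the fifth (F♭) in the bass.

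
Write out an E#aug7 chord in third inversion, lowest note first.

In root position, E#aug7 is E#–G##–B##–D#.
Third inversion puts the seventh (D#) in the bass.

D#, E#, G##, B##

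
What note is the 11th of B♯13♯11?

E##

Root of B♯13♯11 = B#. The 11th is an augmented 11th: B# up an augmented 11th → E##.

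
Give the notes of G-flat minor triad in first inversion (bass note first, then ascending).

Bbb  Db  Gb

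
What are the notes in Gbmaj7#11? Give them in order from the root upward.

Gbmaj7#11: major seventh sharp eleven on Gb.
- root: Gb
- major 3rd: Bb
- perfect 5th: Db
- major 7th: F
- augmented 11th: C

Gb, Bb, Db, F, C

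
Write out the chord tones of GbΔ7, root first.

Gb  Bb  Db  F

GbΔ7 is a major seventh built on Gb.
Gb — root
Bb — major 3rd
Db — perfect 5th
F — major 7th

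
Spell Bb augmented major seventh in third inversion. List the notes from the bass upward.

In root position, Bb augmented major seventh is B-flat–D–F-sharp–A.
Third inversion puts the seventh (A) in the bass.

A, B-flat, D, F-sharp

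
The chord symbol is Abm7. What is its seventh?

Abm7 is built on A♭; its 7th is a minor 7th above the root.
A seventh above A uses the letter G, and the minor 7th above A♭ is G♭.

G♭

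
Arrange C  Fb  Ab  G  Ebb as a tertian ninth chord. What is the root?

Fb

Stacking in thirds gives Fb – Ab – C – Ebb – G, so Fb is the root — Fb dominant seventh sharp nine sharp five.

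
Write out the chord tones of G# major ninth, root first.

G-sharp B-sharp D-sharp F-double-sharp A-sharp

Root G-sharp, quality major ninth:
Root: G-sharp
Major 3rd (3rd): B-sharp
Perfect 5th (5th): D-sharp
Major 7th (7th): F-double-sharp
Major 9th (9th): A-sharp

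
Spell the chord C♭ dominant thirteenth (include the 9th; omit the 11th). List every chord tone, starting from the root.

Cb, Eb, Gb, Bbb, Db, Ab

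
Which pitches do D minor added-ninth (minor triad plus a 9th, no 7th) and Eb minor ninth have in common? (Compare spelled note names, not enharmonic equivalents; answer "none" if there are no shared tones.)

D minor added-ninth = D, F, A, E.
Eb minor ninth = E-flat, G-flat, B-flat, D-flat, F.
Shared: F.

F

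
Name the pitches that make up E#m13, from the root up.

E#  G#  B#  D#  F##  A#  C##

Root E#, quality minor thirteenth:
Root: E#
Minor 3rd (3rd): G#
Perfect 5th (5th): B#
Minor 7th (7th): D#
Major 9th (9th): F##
Perfect 11th (11th): A#
Major 13th (13th): C##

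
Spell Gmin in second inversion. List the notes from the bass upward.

D, G, B♭

In root position, Gmin is G–B♭–D.
Second inversion puts the fifth (D) in the bass.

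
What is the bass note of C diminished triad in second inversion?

G-flat

C diminished triad in root position is C–E-flat–G-flat.
Second inversion places the fifth in the bass, which is G-flat.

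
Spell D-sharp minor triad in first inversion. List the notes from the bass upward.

F-sharp, A-sharp, D-sharp

D-sharp minor triad = D-sharp–F-sharp–A-sharp; first inversion → third (F-sharp) lowest.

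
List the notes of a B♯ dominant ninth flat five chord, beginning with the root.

B-sharp, D-double-sharp, F-sharp, A-sharp, C-double-sharp

B♯ dominant ninth flat five: dominant ninth flat five on B-sharp.
B-sharp — root
D-double-sharp — major 3rd
F-sharp — diminished 5th
A-sharp — minor 7th
C-double-sharp — major 9th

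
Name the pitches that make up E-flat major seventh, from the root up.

E-flat major seventh is a major seventh built on Eb.
Root: Eb
Major 3rd (3rd): G
Perfect 5th (5th): Bb
Major 7th (7th): D

Eb, G, Bb, D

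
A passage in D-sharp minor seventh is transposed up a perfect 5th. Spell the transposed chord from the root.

D-sharp up a perfect 5th → A-sharp. New chord: A-sharp minor seventh.
- root: A-sharp
- minor 3rd: C-sharp
- perfect 5th: E-sharp
- minor 7th: G-sharp

A-sharp  C-sharp  E-sharp  G-sharp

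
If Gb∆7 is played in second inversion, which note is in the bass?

Gb∆7 in root position is Gb–Bb–Db–F.
Second inversion places the fifth in the bass, which is Db.

Db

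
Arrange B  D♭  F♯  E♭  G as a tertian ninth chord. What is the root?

Stacking in thirds gives E♭ – G – B – D♭ – F♯, so E♭ is the root — E♭ dominant seventh sharp nine sharp five.

E♭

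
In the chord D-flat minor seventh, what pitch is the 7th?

Root of D-flat minor seventh = D-flat. The 7th is a minor 7th: D-flat up a minor 7th → C-flat.

C-flat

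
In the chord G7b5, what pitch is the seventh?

F

Root of G7b5 = G. The 7th is a minor 7th: G up a minor 7th → F.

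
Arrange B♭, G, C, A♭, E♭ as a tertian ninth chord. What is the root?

Stacking in thirds gives A♭ – C – E♭ – G – B♭, so A♭ is the root — A♭ major ninth.

A♭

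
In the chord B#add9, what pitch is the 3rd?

D##

B#add9 is built on B#; its 3rd is a major 3rd above the root.
A third above B uses the letter D, and the major 3rd above B# is D##.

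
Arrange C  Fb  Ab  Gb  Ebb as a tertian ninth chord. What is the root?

Fb

Stacking in thirds gives Fb – Ab – C – Ebb – Gb, so Fb is the root — Fb dominant ninth sharp five.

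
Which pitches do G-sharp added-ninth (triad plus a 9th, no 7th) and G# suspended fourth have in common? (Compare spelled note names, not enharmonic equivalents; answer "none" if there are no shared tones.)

G-sharp added-ninth = G-sharp, B-sharp, D-sharp, A-sharp.
G# suspended fourth = G-sharp, C-sharp, D-sharp.
Shared: G-sharp, D-sharp.

G-sharp D-sharp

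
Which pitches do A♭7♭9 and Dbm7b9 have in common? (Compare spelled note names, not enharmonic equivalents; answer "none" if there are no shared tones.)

A♭7♭9: Ab C Eb Gb Bbb
Dbm7b9: Db Fb Ab Cb Ebb
Common to both → Ab.

Ab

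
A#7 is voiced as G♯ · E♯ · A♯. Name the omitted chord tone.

C𝄪

The full A#7 chord is A♯, C𝄪, E♯, G♯.
Comparing with the voicing, the major 3rd (3rd) — C𝄪 — is absent.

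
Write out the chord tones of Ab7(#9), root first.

Ab7(#9) is a dominant seventh sharp nine built on Ab.
- root: Ab
- major 3rd: C
- perfect 5th: Eb
- minor 7th: Gb
- augmented 9th: B

Ab, C, Eb, Gb, B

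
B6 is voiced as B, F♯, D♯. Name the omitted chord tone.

G♯

The full B6 chord is B, D♯, F♯, G♯.
Comparing with the voicing, the major 6th (6th) — G♯ — is absent.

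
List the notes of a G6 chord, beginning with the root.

G6: major sixth on G.
root → G
3rd (major 3rd) → B
5th (perfect 5th) → D
6th (major 6th) → E

G – B – D – E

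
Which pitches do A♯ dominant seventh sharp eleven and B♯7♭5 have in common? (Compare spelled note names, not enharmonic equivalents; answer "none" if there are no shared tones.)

A♯ – D𝄪

A♯ dominant seventh sharp eleven: A♯ C𝄪 E♯ G♯ D𝄪
B♯7♭5: B♯ D𝄪 F♯ A♯
Common to both → A♯, D𝄪.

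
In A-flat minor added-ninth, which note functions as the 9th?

A-flat minor added-ninth is built on Ab; its 9th is a major 9th above the root.
A second above A uses the letter B, and the major 9th above Ab is Bb.

Bb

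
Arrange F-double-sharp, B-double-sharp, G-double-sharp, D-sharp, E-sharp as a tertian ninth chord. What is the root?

E-sharp

Stacking in thirds gives E-sharp – G-double-sharp – B-double-sharp – D-sharp – F-double-sharp, so E-sharp is the root — E-sharp dominant ninth sharp five.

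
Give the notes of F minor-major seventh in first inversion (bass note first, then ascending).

Ab C E F

F minor-major seventh = F–Ab–C–E; first inversion → third (Ab) lowest.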